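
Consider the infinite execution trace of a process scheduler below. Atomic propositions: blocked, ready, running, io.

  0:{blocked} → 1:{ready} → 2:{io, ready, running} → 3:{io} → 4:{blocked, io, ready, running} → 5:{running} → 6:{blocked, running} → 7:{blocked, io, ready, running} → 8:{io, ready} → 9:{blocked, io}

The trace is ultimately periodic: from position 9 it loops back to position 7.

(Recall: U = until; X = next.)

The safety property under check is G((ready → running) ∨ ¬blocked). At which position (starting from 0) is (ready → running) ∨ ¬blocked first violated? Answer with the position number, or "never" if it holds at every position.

(ready → running) ∨ ¬blocked holds at every position 0..9, and those are all the positions the trace ever visits, so the invariant G((ready → running) ∨ ¬blocked) is never violated.

never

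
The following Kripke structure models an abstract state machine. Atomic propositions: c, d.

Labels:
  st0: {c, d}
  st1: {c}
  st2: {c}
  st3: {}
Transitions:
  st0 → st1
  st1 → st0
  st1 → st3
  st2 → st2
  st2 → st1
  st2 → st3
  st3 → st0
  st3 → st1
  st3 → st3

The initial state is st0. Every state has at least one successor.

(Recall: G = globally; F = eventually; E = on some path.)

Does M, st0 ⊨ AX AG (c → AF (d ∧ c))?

Violated

States satisfying AG (c → AF (d ∧ c)): ∅.
States satisfying AX AG (c → AF (d ∧ c)): ∅.
st0 ∉ Sat(AX AG (c → AF (d ∧ c))).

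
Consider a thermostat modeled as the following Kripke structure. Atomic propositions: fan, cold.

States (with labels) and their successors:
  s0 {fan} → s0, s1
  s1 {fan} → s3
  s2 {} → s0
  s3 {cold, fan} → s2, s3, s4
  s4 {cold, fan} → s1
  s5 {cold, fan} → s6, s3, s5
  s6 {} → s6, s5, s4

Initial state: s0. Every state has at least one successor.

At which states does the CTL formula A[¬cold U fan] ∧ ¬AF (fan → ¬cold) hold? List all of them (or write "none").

{s3, s5}

States satisfying ¬cold: {s0, s1, s2, s6}.
States satisfying fan: {s0, s1, s3, s4, s5}.
States satisfying A[¬cold U fan]: {s0, s1, s2, s3, s4, s5}.
States satisfying fan → ¬cold: {s0, s1, s2, s6}.
States satisfying AF (fan → ¬cold): {s0, s1, s2, s4, s6}.
States satisfying ¬AF (fan → ¬cold): {s3, s5}.
States satisfying A[¬cold U fan] ∧ ¬AF (fan → ¬cold): {s3, s5}.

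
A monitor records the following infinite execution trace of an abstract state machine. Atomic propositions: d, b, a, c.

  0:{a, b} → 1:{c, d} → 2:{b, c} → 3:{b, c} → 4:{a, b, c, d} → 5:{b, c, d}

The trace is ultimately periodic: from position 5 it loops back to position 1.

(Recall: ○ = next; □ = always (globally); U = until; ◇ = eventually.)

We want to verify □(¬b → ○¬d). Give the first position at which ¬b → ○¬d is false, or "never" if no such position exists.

never

¬b → ○¬d holds at every position 0..5, and those are all the positions the trace ever visits, so the invariant □(¬b → ○¬d) is never violated.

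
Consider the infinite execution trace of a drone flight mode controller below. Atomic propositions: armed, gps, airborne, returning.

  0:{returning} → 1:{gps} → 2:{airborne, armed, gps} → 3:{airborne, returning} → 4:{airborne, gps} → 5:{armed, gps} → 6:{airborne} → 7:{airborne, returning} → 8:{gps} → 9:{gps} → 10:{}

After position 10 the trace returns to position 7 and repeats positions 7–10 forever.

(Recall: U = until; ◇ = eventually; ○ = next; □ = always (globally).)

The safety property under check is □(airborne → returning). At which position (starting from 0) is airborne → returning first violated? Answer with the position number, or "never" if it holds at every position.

Check airborne → returning at each position in order: 0 ✓, 1 ✓.
At position 2 the labels are {airborne, armed, gps}, so airborne → returning is false there. This is the first violation.

2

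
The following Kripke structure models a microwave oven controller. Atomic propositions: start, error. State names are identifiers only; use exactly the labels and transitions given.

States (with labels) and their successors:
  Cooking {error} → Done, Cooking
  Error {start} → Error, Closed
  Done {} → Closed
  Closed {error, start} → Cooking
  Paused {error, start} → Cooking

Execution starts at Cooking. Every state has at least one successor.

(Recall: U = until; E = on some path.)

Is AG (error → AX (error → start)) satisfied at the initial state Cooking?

Violated

States satisfying error → AX (error → start): {Error, Done}.
States satisfying AG (error → AX (error → start)): ∅.
Closed is reachable from Cooking and violates error → AX (error → start), so AG fails at Cooking.
Cooking ∉ Sat(AG (error → AX (error → start))).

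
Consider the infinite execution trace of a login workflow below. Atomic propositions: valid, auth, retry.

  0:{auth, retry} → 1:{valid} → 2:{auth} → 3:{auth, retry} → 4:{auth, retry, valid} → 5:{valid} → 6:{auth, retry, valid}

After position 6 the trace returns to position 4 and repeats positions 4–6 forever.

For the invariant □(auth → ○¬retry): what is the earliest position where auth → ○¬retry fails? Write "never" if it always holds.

Check auth → ○¬retry at each position in order: 0 ✓, 1 ✓.
At position 2 the labels are {auth} and the next position 3 has {auth, retry}, so auth → ○¬retry is false there. This is the first violation.

2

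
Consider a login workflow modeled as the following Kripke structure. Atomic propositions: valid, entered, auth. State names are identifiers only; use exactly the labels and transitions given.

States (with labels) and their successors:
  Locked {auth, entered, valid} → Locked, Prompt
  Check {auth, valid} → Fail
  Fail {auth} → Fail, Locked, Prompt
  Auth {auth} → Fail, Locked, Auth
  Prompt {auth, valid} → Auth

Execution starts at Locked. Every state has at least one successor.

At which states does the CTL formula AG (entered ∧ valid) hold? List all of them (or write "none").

none

States satisfying entered ∧ valid: {Locked}.
States satisfying AG (entered ∧ valid): ∅.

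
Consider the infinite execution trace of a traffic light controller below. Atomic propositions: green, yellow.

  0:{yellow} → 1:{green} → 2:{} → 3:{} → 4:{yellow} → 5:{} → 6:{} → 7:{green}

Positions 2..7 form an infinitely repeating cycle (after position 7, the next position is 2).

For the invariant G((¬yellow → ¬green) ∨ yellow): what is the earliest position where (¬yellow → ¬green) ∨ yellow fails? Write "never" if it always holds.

Check (¬yellow → ¬green) ∨ yellow at each position in order: 0 ✓.
At position 1 the labels are {green}, so (¬yellow → ¬green) ∨ yellow is false there. This is the first violation.

1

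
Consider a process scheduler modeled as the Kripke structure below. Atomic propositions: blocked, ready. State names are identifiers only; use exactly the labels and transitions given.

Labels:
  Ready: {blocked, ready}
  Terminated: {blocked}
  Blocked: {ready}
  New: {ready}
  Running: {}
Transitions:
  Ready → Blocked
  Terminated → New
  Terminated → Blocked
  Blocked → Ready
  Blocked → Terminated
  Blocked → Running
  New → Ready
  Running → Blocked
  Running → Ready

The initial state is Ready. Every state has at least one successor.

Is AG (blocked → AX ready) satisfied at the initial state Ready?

Holds

States satisfying blocked → AX ready: {Ready, Terminated, Blocked, New, Running}.
States satisfying AG (blocked → AX ready): {Ready, Terminated, Blocked, New, Running}.
Every state reachable from Ready satisfies blocked → AX ready.
Ready ∈ Sat(AG (blocked → AX ready)).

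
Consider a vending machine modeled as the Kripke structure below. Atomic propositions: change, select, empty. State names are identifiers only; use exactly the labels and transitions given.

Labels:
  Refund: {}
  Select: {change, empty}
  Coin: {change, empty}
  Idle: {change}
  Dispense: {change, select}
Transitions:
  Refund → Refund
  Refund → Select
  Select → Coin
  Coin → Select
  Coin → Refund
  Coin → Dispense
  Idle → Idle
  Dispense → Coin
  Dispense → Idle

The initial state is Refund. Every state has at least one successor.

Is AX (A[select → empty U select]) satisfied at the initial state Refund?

Does not hold

States satisfying A[select → empty U select]: {Dispense}.
States satisfying AX (A[select → empty U select]): ∅.
Refund ∉ Sat(AX (A[select → empty U select])).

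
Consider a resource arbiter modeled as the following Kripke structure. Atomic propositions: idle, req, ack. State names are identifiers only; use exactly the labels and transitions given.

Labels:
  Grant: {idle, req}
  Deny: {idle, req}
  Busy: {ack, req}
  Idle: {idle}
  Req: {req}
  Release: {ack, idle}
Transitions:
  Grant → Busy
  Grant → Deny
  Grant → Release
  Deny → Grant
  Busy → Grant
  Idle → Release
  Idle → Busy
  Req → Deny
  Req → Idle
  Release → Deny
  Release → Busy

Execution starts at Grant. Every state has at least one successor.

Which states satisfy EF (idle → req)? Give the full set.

States satisfying idle → req: {Grant, Deny, Busy, Req}.
States satisfying EF (idle → req): {Grant, Deny, Busy, Idle, Req, Release}.

{Grant, Deny, Busy, Idle, Req, Release}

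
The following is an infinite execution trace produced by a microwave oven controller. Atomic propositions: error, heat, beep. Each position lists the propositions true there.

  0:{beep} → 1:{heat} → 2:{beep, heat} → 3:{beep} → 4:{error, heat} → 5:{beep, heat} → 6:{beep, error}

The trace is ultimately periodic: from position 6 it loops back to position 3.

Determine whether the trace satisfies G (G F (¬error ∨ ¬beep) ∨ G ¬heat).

Yes

G F (¬error ∨ ¬beep) ∨ G ¬heat holds at every position 0..6, and those are all positions ever visited, so G (G F (¬error ∨ ¬beep) ∨ G ¬heat) holds.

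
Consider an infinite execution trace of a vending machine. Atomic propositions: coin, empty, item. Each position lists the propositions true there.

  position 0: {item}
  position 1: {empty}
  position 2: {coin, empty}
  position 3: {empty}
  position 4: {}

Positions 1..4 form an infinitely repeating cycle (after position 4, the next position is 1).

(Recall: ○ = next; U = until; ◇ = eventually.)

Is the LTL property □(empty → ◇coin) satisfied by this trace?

Holds

empty → ◇coin holds at every position 0..4, and those are all positions ever visited, so □(empty → ◇coin) holds.
Positions where empty holds: 1, 2, 3.
Check ◇coin at each: 1→ok, 2→ok, 3→ok.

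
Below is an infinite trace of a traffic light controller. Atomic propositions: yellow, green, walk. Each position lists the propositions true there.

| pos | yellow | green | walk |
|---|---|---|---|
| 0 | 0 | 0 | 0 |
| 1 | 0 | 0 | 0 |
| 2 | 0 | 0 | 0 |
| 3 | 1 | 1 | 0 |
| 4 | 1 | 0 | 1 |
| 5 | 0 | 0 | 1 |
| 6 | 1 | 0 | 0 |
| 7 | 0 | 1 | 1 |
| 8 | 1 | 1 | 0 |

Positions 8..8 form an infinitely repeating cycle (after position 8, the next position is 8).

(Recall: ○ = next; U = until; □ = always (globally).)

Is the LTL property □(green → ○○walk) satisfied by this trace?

Violated

green → ○○walk must hold at every position from 0 onward. It fails at position 7, so □(green → ○○walk) is false.
Positions where green holds: 3, 7, 8.
Check ○○walk at each: 3→ok, 7→fails, 8→fails.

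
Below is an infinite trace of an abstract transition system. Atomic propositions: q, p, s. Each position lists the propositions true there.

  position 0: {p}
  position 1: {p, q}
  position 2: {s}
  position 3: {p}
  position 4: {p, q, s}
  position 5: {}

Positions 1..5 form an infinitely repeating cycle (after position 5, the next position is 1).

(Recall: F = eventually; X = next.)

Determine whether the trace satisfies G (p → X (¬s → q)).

p → X (¬s → q) must hold at every position from 0 onward. It fails at position 4, so G (p → X (¬s → q)) is false.
Positions where p holds: 0, 1, 3, 4.
Check X (¬s → q) at each: 0→ok, 1→ok, 3→ok, 4→fails.

Does not hold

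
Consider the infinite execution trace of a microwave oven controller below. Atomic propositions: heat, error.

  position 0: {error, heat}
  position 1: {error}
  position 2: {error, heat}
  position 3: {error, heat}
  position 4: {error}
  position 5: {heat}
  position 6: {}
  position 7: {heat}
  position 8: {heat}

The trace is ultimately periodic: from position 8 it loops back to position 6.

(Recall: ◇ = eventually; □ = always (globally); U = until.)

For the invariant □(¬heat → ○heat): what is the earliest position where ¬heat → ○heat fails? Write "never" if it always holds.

¬heat → ○heat holds at every position 0..8, and those are all the positions the trace ever visits, so the invariant □(¬heat → ○heat) is never violated.

never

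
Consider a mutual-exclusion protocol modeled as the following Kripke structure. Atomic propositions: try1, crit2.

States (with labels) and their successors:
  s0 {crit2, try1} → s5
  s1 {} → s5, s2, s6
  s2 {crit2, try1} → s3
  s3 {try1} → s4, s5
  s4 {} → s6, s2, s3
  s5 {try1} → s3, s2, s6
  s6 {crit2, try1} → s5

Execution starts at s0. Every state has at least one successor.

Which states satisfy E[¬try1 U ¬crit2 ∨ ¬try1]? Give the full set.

States satisfying ¬try1: {s1, s4}.
States satisfying ¬crit2 ∨ ¬try1: {s1, s3, s4, s5}.
States satisfying E[¬try1 U ¬crit2 ∨ ¬try1]: {s1, s3, s4, s5}.

{s1, s3, s4, s5}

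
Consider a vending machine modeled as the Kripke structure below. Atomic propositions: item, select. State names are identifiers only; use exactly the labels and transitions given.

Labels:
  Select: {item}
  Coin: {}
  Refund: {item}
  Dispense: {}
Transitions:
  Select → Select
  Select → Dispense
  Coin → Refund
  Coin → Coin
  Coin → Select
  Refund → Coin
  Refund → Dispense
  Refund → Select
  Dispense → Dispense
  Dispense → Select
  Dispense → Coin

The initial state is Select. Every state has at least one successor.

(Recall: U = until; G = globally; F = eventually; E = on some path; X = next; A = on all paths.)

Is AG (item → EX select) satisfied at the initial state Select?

States satisfying item → EX select: {Coin, Dispense}.
States satisfying AG (item → EX select): ∅.
Refund is reachable from Select and violates item → EX select, so AG fails at Select.
Select ∉ Sat(AG (item → EX select)).

Does not hold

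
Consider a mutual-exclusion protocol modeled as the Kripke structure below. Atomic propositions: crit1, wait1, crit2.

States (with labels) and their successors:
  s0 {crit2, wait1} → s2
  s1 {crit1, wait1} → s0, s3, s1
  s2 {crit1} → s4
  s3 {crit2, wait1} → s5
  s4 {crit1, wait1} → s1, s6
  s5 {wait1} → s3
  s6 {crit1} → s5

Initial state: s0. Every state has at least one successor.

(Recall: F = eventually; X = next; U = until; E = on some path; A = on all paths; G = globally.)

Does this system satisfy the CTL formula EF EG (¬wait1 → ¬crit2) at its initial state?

States satisfying EG (¬wait1 → ¬crit2): {s0, s1, s2, s3, s4, s5, s6}.
States satisfying EF EG (¬wait1 → ¬crit2): {s0, s1, s2, s3, s4, s5, s6}.
Some path from s0 reaches a state where EG (¬wait1 → ¬crit2) holds.
s0 ∈ Sat(EF EG (¬wait1 → ¬crit2)).

Yes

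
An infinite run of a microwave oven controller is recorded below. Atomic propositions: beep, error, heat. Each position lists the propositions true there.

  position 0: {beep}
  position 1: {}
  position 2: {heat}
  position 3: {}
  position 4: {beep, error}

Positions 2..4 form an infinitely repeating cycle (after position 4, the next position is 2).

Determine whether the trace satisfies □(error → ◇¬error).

error → ◇¬error holds at every position 0..4, and those are all positions ever visited, so □(error → ◇¬error) holds.
Positions where error holds: 4.
Check ◇¬error at each: 4→ok.

Yes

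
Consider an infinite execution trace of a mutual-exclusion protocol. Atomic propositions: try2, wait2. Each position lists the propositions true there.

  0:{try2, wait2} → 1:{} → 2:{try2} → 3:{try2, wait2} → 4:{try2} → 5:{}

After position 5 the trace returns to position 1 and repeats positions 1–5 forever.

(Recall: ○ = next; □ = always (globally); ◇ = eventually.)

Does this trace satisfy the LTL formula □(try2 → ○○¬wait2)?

Satisfied

try2 → ○○¬wait2 holds at every position 0..5, and those are all positions ever visited, so □(try2 → ○○¬wait2) holds.
Positions where try2 holds: 0, 2, 3, 4.
Check ○○¬wait2 at each: 0→ok, 2→ok, 3→ok, 4→ok.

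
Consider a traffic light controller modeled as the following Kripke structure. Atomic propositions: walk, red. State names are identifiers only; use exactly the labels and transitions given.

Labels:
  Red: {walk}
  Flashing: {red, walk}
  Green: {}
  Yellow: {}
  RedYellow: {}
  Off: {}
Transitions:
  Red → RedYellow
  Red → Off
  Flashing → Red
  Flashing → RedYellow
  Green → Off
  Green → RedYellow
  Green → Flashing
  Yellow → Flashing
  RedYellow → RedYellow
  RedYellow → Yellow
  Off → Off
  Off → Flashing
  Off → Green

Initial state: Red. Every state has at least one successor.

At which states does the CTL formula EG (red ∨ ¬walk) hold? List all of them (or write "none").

{Flashing, Green, Yellow, RedYellow, Off}

States satisfying red ∨ ¬walk: {Flashing, Green, Yellow, RedYellow, Off}.
States satisfying EG (red ∨ ¬walk): {Flashing, Green, Yellow, RedYellow, Off}.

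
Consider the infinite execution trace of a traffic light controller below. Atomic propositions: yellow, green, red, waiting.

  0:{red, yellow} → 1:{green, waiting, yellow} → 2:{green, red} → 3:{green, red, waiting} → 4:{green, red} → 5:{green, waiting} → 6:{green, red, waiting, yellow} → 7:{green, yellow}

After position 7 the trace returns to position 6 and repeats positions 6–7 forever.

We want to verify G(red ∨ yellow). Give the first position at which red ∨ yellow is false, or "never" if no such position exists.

5

Check red ∨ yellow at each position in order: 0 ✓, 1 ✓, 2 ✓, 3 ✓, 4 ✓.
At position 5 the labels are {green, waiting}, so red ∨ yellow is false there. This is the first violation.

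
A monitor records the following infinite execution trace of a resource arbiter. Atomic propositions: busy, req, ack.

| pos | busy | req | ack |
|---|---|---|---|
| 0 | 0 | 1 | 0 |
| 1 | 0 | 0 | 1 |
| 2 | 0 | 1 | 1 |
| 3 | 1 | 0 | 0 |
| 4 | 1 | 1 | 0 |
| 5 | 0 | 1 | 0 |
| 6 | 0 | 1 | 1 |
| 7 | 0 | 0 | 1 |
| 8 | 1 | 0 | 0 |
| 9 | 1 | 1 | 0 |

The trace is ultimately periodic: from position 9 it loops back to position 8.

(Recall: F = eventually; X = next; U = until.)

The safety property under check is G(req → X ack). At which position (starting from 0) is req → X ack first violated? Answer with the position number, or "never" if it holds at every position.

Check req → X ack at each position in order: 0 ✓, 1 ✓.
At position 2 the labels are {ack, req} and the next position 3 has {busy}, so req → X ack is false there. This is the first violation.

2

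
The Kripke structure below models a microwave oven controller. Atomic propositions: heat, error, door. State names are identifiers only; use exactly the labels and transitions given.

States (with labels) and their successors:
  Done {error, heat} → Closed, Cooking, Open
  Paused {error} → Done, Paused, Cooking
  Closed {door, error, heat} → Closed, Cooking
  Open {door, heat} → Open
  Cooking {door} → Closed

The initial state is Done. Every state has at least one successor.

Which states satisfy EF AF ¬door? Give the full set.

States satisfying AF ¬door: {Done, Paused}.
States satisfying EF AF ¬door: {Done, Paused}.

{Done, Paused}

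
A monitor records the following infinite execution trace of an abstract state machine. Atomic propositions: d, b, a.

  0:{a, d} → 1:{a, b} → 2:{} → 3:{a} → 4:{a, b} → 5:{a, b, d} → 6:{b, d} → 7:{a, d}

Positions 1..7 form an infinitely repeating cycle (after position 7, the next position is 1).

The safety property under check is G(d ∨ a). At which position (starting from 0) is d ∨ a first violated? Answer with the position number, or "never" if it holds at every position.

2

Check d ∨ a at each position in order: 0 ✓, 1 ✓.
At position 2 the labels are {}, so d ∨ a is false there. This is the first violation.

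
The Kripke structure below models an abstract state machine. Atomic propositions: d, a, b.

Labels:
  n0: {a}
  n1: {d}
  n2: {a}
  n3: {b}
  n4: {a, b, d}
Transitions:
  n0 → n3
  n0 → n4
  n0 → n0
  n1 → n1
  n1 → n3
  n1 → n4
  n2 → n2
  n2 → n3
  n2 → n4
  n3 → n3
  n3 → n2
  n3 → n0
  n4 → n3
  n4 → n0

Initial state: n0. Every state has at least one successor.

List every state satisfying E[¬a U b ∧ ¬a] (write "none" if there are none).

States satisfying ¬a: {n1, n3}.
States satisfying b ∧ ¬a: {n3}.
States satisfying E[¬a U b ∧ ¬a]: {n1, n3}.

{n1, n3}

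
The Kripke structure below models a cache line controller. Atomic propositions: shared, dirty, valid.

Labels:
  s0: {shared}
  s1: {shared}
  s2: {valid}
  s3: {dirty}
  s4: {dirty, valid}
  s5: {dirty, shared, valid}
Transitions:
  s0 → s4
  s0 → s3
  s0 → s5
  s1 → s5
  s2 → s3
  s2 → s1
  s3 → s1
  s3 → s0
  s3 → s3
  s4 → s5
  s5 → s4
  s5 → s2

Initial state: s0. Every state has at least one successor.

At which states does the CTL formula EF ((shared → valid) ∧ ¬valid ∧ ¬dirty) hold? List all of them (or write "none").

States satisfying (shared → valid) ∧ ¬valid ∧ ¬dirty: ∅.
States satisfying EF ((shared → valid) ∧ ¬valid ∧ ¬dirty): ∅.

none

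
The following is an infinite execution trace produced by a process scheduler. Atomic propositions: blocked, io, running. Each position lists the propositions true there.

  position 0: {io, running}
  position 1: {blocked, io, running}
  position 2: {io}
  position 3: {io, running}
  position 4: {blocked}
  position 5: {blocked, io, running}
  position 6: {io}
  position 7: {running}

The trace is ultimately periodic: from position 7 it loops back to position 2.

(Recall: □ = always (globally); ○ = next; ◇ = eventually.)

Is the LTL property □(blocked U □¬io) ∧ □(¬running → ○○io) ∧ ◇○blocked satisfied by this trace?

No

blocked U □¬io must hold at every position from 0 onward. It fails at position 0, so □(blocked U □¬io) is false.
At position 0: □(blocked U □¬io) is false; □(¬running → ○○io) ∧ ◇○blocked is false; so □(blocked U □¬io) ∧ □(¬running → ○○io) ∧ ◇○blocked is false.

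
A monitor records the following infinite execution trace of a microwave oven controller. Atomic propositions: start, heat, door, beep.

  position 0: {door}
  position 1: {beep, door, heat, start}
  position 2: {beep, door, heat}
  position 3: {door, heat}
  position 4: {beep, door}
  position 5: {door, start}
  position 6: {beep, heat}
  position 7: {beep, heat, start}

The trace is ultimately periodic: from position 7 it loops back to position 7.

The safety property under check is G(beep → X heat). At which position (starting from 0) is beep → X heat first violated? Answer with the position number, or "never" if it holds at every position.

4

Check beep → X heat at each position in order: 0 ✓, 1 ✓, 2 ✓, 3 ✓.
At position 4 the labels are {beep, door} and the next position 5 has {door, start}, so beep → X heat is false there. This is the first violation.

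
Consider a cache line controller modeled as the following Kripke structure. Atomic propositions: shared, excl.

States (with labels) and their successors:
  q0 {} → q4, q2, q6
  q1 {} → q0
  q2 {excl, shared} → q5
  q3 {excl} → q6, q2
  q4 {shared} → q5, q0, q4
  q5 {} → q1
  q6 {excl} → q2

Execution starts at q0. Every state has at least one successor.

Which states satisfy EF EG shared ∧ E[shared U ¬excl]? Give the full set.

{q0, q1, q2, q4, q5}

States satisfying EG shared: {q4}.
States satisfying EF EG shared: {q0, q1, q2, q3, q4, q5, q6}.
States satisfying shared: {q2, q4}.
States satisfying ¬excl: {q0, q1, q4, q5}.
States satisfying E[shared U ¬excl]: {q0, q1, q2, q4, q5}.
States satisfying EF EG shared ∧ E[shared U ¬excl]: {q0, q1, q2, q4, q5}.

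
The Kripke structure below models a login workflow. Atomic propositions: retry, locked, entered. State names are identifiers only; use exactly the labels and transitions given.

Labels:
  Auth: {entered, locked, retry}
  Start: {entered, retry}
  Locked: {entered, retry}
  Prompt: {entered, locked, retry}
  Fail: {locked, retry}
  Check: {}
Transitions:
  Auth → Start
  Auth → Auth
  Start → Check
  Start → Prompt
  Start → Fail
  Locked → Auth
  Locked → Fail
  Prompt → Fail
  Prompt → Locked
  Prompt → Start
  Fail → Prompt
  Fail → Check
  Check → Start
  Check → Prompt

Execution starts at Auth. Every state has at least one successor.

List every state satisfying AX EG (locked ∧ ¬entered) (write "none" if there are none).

none

States satisfying EG (locked ∧ ¬entered): ∅.
States satisfying AX EG (locked ∧ ¬entered): ∅.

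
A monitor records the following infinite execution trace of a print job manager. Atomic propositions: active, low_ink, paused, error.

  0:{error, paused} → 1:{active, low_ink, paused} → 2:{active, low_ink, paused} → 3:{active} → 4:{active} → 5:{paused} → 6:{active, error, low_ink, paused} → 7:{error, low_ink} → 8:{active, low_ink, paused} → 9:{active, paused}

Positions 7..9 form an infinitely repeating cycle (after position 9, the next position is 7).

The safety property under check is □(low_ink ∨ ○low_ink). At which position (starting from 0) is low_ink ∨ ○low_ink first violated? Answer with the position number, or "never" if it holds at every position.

3

Check low_ink ∨ ○low_ink at each position in order: 0 ✓, 1 ✓, 2 ✓.
At position 3 the labels are {active} and the next position 4 has {active}, so low_ink ∨ ○low_ink is false there. This is the first violation.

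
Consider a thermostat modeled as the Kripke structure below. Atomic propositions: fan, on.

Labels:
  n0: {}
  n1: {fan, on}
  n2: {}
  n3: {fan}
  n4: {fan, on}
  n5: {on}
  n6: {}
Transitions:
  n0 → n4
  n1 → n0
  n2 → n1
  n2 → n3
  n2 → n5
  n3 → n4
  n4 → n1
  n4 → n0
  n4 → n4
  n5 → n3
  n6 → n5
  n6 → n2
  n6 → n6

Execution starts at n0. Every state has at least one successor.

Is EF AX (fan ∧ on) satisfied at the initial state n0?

Satisfied

States satisfying AX (fan ∧ on): {n0, n3}.
States satisfying EF AX (fan ∧ on): {n0, n1, n2, n3, n4, n5, n6}.
Some path from n0 reaches a state where AX (fan ∧ on) holds.
n0 ∈ Sat(EF AX (fan ∧ on)).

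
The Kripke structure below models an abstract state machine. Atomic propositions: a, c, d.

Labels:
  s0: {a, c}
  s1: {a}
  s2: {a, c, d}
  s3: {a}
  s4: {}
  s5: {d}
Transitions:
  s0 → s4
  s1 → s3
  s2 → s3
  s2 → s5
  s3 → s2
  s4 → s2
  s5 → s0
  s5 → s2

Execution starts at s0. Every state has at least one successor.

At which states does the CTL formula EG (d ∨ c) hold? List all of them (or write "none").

States satisfying d ∨ c: {s0, s2, s5}.
States satisfying EG (d ∨ c): {s2, s5}.

{s2, s5}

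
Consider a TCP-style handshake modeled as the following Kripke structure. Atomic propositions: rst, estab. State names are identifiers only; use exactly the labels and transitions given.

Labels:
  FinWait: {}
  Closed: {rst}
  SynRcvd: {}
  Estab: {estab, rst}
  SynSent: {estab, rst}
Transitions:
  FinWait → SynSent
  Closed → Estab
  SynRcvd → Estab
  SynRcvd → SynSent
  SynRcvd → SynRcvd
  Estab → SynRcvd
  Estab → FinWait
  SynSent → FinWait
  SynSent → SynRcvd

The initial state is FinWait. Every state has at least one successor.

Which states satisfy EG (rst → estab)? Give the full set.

{FinWait, SynRcvd, Estab, SynSent}

States satisfying rst → estab: {FinWait, SynRcvd, Estab, SynSent}.
States satisfying EG (rst → estab): {FinWait, SynRcvd, Estab, SynSent}.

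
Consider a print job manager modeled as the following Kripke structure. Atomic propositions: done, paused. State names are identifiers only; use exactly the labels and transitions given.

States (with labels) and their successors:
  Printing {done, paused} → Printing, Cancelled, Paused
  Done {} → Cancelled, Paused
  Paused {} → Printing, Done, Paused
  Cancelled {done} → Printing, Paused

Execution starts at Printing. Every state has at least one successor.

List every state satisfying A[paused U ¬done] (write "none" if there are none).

States satisfying paused: {Printing}.
States satisfying ¬done: {Done, Paused}.
States satisfying A[paused U ¬done]: {Done, Paused}.

{Done, Paused}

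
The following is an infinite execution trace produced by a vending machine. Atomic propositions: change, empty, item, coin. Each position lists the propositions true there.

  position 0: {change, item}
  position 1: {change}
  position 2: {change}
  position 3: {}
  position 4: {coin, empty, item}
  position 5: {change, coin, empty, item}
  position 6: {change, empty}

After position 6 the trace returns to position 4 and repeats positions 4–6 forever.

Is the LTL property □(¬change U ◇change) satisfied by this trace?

Yes

¬change U ◇change holds at every position 0..6, and those are all positions ever visited, so □(¬change U ◇change) holds.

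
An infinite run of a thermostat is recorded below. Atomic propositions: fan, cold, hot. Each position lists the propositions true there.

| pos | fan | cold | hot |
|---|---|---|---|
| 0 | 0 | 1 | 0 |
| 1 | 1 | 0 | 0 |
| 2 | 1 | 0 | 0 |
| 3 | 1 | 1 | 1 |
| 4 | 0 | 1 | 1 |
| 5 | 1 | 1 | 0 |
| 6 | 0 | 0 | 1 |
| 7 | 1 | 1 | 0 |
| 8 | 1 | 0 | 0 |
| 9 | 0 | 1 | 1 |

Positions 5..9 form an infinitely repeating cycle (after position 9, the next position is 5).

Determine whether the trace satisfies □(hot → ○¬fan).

Violated

hot → ○¬fan must hold at every position from 0 onward. It fails at position 4, so □(hot → ○¬fan) is false.
Positions where hot holds: 3, 4, 6, 9.
Check ○¬fan at each: 3→ok, 4→fails, 6→fails, 9→fails.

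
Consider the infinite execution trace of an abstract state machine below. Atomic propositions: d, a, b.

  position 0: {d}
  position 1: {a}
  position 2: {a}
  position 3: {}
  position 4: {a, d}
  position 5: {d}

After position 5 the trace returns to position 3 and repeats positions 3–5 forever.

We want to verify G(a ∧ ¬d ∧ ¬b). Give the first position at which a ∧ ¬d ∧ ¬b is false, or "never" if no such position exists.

0

At position 0 the labels are {d}, so a ∧ ¬d ∧ ¬b is false there. This is the first violation.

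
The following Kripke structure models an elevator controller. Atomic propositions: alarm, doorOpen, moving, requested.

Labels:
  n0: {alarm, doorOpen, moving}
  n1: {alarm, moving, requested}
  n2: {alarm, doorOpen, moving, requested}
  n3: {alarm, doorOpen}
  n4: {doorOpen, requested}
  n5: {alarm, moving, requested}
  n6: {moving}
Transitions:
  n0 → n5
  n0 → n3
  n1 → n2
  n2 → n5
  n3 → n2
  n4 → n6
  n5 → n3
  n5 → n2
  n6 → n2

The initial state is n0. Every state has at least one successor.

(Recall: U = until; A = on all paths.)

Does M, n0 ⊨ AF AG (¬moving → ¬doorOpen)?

States satisfying AG (¬moving → ¬doorOpen): ∅.
States satisfying AF AG (¬moving → ¬doorOpen): ∅.
There is a path from n0 along which AG (¬moving → ¬doorOpen) never holds.
n0 ∉ Sat(AF AG (¬moving → ¬doorOpen)).

Violated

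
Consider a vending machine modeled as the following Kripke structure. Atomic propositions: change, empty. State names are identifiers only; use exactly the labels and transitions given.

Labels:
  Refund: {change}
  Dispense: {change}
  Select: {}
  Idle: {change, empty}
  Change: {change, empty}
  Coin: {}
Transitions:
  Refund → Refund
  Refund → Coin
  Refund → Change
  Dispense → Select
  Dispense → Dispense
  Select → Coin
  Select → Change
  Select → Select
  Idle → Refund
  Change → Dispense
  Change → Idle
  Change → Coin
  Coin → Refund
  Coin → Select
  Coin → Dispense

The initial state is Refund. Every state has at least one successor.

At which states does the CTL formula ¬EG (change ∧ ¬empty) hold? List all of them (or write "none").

States satisfying change ∧ ¬empty: {Refund, Dispense}.
States satisfying EG (change ∧ ¬empty): {Refund, Dispense}.
States satisfying ¬EG (change ∧ ¬empty): {Select, Idle, Change, Coin}.

{Select, Idle, Change, Coin}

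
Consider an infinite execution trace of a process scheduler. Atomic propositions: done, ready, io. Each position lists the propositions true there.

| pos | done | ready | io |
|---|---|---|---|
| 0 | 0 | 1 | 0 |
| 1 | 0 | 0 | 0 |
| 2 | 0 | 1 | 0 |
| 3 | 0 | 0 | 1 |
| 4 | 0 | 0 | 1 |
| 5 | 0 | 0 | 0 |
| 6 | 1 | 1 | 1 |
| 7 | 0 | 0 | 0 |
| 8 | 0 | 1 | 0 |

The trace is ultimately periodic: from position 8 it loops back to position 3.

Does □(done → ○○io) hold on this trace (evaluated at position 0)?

done → ○○io must hold at every position from 0 onward. It fails at position 6, so □(done → ○○io) is false.
Positions where done holds: 6.
Check ○○io at each: 6→fails.

Does not hold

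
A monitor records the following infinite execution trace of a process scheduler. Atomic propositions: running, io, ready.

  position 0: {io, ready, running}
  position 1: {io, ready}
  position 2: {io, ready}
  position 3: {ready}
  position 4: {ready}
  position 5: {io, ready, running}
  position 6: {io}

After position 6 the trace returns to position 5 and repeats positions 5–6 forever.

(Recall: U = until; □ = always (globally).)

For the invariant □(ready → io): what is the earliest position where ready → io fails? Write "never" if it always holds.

3

Check ready → io at each position in order: 0 ✓, 1 ✓, 2 ✓.
At position 3 the labels are {ready}, so ready → io is false there. This is the first violation.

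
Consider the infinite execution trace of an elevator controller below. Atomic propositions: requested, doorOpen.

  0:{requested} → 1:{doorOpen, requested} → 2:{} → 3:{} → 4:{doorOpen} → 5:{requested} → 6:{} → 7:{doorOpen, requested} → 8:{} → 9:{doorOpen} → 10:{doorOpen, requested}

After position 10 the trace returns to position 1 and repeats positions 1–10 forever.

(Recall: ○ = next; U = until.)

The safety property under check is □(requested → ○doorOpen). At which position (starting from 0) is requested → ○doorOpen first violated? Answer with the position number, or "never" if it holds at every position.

1

Check requested → ○doorOpen at each position in order: 0 ✓.
At position 1 the labels are {doorOpen, requested} and the next position 2 has {}, so requested → ○doorOpen is false there. This is the first violation.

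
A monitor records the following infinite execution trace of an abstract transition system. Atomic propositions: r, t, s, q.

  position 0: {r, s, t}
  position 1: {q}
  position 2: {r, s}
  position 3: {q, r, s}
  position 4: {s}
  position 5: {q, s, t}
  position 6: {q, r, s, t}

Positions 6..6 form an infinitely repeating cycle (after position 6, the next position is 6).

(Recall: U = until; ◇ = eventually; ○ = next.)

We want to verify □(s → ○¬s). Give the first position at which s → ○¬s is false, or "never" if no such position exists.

Check s → ○¬s at each position in order: 0 ✓, 1 ✓.
At position 2 the labels are {r, s} and the next position 3 has {q, r, s}, so s → ○¬s is false there. This is the first violation.

2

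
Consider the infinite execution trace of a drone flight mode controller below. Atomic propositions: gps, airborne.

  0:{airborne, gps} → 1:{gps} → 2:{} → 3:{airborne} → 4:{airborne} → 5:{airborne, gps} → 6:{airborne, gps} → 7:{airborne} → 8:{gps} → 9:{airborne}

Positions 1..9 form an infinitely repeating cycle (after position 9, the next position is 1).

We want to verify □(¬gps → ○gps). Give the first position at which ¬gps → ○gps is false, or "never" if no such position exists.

2

Check ¬gps → ○gps at each position in order: 0 ✓, 1 ✓.
At position 2 the labels are {} and the next position 3 has {airborne}, so ¬gps → ○gps is false there. This is the first violation.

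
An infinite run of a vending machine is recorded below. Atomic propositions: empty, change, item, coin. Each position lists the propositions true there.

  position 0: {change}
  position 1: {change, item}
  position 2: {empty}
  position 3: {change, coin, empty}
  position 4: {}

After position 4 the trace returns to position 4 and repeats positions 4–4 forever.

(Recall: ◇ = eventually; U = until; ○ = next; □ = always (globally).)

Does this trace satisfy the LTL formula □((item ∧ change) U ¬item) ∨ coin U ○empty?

(item ∧ change) U ¬item holds at every position 0..4, and those are all positions ever visited, so □((item ∧ change) U ¬item) holds.
Walking from position 0: at position 0, ○empty has not yet held and coin fails, so coin U ○empty is false.
At position 0: □((item ∧ change) U ¬item) is true; coin U ○empty is false; so □((item ∧ change) U ¬item) ∨ coin U ○empty is true.

Holds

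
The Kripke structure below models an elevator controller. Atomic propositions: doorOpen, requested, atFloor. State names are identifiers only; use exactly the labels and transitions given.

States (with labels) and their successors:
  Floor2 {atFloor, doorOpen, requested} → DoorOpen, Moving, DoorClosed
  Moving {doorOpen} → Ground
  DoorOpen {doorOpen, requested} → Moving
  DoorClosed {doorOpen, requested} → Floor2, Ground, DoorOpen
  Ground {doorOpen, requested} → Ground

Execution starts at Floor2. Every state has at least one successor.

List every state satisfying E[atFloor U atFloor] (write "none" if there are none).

States satisfying atFloor: {Floor2}.
States satisfying E[atFloor U atFloor]: {Floor2}.

{Floor2}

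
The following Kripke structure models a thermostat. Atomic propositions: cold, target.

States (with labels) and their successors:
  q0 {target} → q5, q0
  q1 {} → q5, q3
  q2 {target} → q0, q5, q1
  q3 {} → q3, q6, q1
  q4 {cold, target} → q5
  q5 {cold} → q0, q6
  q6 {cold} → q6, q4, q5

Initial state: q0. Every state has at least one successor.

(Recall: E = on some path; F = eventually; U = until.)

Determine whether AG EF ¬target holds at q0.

Yes

States satisfying EF ¬target: {q0, q1, q2, q3, q4, q5, q6}.
States satisfying AG EF ¬target: {q0, q1, q2, q3, q4, q5, q6}.
Every state reachable from q0 satisfies EF ¬target.
q0 ∈ Sat(AG EF ¬target).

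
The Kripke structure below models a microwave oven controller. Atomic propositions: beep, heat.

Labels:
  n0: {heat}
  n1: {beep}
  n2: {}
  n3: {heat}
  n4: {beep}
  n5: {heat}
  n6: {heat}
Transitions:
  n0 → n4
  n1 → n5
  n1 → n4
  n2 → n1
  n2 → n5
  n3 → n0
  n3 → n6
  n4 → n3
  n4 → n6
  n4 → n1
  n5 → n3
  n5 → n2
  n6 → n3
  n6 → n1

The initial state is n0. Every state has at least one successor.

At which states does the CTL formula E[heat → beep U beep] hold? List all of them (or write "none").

{n1, n2, n4}

States satisfying heat → beep: {n1, n2, n4}.
States satisfying beep: {n1, n4}.
States satisfying E[heat → beep U beep]: {n1, n2, n4}.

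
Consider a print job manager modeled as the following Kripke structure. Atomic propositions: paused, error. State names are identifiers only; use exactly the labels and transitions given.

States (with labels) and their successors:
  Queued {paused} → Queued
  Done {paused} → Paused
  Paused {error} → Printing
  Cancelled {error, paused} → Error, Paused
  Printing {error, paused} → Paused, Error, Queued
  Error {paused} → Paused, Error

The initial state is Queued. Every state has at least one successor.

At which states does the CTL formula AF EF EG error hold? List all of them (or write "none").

States satisfying EF EG error: {Done, Paused, Cancelled, Printing, Error}.
States satisfying AF EF EG error: {Done, Paused, Cancelled, Printing, Error}.

{Done, Paused, Cancelled, Printing, Error}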